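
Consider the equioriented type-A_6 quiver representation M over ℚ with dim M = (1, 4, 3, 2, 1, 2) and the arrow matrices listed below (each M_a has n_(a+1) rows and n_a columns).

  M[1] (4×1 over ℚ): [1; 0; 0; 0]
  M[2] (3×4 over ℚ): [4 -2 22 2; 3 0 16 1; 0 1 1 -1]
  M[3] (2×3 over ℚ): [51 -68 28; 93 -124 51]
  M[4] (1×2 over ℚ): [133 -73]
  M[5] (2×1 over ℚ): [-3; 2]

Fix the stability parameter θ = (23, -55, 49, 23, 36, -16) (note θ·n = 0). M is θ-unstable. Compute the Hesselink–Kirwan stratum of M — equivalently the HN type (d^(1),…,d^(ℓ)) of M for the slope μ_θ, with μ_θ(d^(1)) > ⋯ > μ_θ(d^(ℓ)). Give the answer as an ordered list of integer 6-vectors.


Via rank(M_{q-1}∘⋯∘M_p): M ≅ I[1,3], I[2,2], I[2,4], I[2,6], I[6,6].
μ_θ-semistable layers: μ^(1)=49; μ^(2)=36; μ^(3)=23; μ^(4)=-16; μ^(5)=-55

((0, 0, 1, 0, 0, 0); (0, 0, 1, 1, 0, 0); (0, 0, 1, 1, 1, 1); (1, 1, 0, 0, 0, 1); (0, 3, 0, 0, 0, 0))


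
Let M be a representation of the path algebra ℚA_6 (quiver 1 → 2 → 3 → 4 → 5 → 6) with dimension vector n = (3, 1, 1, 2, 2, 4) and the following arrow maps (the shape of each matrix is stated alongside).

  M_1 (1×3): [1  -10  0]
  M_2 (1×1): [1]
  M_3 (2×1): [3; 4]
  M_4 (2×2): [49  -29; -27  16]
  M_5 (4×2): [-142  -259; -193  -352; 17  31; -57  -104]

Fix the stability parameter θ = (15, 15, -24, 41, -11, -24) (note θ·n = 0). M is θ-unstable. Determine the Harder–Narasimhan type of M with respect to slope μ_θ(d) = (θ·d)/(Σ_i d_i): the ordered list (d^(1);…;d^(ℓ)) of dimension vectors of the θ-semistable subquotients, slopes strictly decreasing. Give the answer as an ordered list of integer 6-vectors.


Barcode: M ≅ I[1,1]^2, I[1,6], I[4,6], I[6,6]^2. HN layers by μ_θ (3 steps, strictly decreasing):
  μ^(1)=15; μ^(2)=2; μ^(3)=-24

((2, 0, 0, 0, 0, 0); (1, 1, 1, 2, 2, 2); (0, 0, 0, 0, 0, 2))


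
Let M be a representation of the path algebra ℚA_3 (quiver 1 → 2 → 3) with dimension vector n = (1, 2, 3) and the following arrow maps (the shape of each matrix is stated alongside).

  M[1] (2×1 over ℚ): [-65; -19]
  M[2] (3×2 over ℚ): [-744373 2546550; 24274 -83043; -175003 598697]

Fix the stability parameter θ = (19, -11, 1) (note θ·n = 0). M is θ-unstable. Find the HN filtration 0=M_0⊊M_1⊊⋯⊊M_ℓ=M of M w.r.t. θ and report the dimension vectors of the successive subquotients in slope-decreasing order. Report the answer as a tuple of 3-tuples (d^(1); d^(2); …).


Barcode: M ≅ I[1,3], I[2,3], I[3,3]. HN layers by μ_θ (3 steps, strictly decreasing):
  μ^(1)=3; μ^(2)=1; μ^(3)=-11

((1, 1, 1); (0, 0, 2); (0, 1, 0))


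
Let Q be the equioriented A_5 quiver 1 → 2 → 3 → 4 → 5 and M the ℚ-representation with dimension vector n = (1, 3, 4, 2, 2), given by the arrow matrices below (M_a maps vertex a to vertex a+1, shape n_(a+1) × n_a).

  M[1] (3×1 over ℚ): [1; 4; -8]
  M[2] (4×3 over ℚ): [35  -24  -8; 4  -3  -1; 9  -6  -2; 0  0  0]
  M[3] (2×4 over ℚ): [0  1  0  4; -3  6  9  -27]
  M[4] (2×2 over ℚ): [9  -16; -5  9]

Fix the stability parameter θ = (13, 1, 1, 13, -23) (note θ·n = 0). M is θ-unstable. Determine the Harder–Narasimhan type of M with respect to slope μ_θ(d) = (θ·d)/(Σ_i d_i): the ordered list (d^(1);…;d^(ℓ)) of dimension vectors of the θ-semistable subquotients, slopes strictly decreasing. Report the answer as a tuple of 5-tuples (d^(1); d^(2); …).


Interval decomposition of M: I[1,3], I[2,2], I[2,5], I[3,3], I[3,5].
HN type (ℓ=4): μ^(1)=5; μ^(2)=1; μ^(3)=-2; μ^(4)=-3

((1, 1, 1, 0, 0); (0, 1, 1, 0, 0); (0, 1, 1, 1, 1); (0, 0, 1, 1, 1))


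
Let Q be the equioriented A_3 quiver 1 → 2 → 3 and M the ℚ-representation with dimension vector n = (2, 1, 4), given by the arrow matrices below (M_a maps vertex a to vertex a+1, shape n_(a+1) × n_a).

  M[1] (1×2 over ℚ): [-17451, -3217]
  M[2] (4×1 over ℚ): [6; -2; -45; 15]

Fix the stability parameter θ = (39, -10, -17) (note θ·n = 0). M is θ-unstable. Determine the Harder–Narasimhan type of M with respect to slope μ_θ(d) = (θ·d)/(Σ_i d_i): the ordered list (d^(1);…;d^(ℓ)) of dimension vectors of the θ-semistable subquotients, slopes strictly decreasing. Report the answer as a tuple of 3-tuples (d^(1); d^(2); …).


Barcode: M ≅ I[1,1], I[1,3], I[3,3]^3. HN layers by μ_θ (3 steps, strictly decreasing):
  μ^(1)=39; μ^(2)=4; μ^(3)=-17

((1, 0, 0); (1, 1, 1); (0, 0, 3))


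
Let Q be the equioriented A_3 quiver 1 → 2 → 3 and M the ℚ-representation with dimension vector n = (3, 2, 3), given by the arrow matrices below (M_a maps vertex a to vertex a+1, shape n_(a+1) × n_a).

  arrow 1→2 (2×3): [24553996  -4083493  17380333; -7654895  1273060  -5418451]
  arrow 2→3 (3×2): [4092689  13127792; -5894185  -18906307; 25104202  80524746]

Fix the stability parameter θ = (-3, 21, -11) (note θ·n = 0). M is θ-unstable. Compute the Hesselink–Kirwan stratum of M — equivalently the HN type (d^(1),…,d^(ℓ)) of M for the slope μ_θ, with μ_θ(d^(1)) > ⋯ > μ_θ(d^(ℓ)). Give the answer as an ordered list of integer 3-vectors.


Via rank(M_{q-1}∘⋯∘M_p): M ≅ I[1,1], I[1,3]^2, I[3,3].
μ_θ-semistable layers: μ^(1)=5; μ^(2)=-3; μ^(3)=-11

((0, 2, 2); (3, 0, 0); (0, 0, 1))


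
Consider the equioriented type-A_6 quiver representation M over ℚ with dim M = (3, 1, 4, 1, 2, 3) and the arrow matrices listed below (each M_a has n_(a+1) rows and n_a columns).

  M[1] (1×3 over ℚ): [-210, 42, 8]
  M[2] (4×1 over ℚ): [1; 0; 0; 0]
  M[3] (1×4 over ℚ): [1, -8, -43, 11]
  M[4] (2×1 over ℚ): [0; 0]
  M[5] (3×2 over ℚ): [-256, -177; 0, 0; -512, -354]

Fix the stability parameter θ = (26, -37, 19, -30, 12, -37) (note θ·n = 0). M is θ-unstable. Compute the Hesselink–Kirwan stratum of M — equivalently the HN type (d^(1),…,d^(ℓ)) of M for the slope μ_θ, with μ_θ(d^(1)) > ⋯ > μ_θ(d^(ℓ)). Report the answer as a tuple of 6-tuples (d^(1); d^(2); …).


Via rank(M_{q-1}∘⋯∘M_p): M ≅ I[1,1]^2, I[1,4], I[3,3]^3, I[5,5], I[5,6], I[6,6]^2.
μ_θ-semistable layers: μ^(1)=26; μ^(2)=19; μ^(3)=12; μ^(4)=-11/2; μ^(5)=-25/2; μ^(6)=-37

((2, 0, 0, 0, 0, 0); (0, 0, 3, 0, 0, 0); (0, 0, 0, 0, 1, 0); (1, 1, 1, 1, 0, 0); (0, 0, 0, 0, 1, 1); (0, 0, 0, 0, 0, 2))


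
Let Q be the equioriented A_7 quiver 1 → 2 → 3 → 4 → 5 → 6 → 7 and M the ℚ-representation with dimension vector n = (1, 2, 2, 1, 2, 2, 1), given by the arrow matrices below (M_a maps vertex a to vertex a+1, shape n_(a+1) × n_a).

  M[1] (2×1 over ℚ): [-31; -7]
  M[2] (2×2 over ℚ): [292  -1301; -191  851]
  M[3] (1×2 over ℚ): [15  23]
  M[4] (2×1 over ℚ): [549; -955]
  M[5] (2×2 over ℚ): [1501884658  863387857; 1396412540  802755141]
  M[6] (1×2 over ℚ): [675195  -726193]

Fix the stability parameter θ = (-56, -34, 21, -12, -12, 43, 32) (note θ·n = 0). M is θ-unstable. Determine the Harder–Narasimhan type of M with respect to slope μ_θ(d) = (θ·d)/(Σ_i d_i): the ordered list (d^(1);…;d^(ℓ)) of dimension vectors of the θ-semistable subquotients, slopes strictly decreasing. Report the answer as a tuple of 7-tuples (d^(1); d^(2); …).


Via rank(M_{q-1}∘⋯∘M_p): M ≅ I[1,6], I[2,3], I[5,7].
μ_θ-semistable layers: μ^(1)=43; μ^(2)=75/2; μ^(3)=21; μ^(4)=-1; μ^(5)=-12; μ^(6)=-34; μ^(7)=-56

((0, 0, 0, 0, 0, 1, 0); (0, 0, 0, 0, 0, 1, 1); (0, 0, 1, 0, 0, 0, 0); (0, 0, 1, 1, 1, 0, 0); (0, 0, 0, 0, 1, 0, 0); (0, 2, 0, 0, 0, 0, 0); (1, 0, 0, 0, 0, 0, 0))


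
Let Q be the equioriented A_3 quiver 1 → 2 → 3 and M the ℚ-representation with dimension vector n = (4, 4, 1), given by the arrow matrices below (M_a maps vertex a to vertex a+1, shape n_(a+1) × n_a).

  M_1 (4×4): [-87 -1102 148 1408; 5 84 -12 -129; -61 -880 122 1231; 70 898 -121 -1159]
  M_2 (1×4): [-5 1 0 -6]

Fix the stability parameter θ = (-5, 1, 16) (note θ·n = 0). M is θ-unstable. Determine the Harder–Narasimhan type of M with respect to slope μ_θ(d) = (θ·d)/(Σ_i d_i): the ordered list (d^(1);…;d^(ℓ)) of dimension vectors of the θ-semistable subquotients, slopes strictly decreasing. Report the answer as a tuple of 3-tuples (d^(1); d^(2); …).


Via rank(M_{q-1}∘⋯∘M_p): M ≅ I[1,1], I[1,2]^2, I[1,3], I[2,2].
μ_θ-semistable layers: μ^(1)=16; μ^(2)=1; μ^(3)=-5

((0, 0, 1); (0, 4, 0); (4, 0, 0))


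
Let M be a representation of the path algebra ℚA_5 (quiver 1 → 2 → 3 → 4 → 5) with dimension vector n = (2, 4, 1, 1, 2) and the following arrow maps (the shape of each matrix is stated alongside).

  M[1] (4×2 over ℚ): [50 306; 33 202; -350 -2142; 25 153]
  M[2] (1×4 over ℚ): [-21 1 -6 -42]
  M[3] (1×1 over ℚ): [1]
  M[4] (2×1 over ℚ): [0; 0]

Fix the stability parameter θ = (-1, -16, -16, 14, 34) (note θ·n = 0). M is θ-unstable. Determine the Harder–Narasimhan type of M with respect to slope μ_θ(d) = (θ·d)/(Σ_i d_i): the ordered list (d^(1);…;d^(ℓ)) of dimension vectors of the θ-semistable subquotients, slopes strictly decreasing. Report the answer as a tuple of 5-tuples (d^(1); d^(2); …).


Barcode: M ≅ I[1,2], I[1,4], I[2,2]^2, I[5,5]^2. HN layers by μ_θ (5 steps, strictly decreasing):
  μ^(1)=34; μ^(2)=14; μ^(3)=-17/2; μ^(4)=-11; μ^(5)=-16

((0, 0, 0, 0, 2); (0, 0, 0, 1, 0); (1, 1, 0, 0, 0); (1, 1, 1, 0, 0); (0, 2, 0, 0, 0))


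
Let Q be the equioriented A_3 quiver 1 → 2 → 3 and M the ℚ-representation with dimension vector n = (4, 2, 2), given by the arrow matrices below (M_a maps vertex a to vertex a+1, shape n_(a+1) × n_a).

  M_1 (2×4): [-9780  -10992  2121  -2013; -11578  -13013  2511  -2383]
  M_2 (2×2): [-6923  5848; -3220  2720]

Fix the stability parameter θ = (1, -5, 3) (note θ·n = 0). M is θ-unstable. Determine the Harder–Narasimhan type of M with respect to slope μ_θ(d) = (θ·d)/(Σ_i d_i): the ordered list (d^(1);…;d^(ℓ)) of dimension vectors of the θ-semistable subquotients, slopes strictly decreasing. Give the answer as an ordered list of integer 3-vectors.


Interval decomposition of M: I[1,1]^2, I[1,2], I[1,3], I[3,3].
HN type (ℓ=3): μ^(1)=3; μ^(2)=1; μ^(3)=-2

((0, 0, 2); (2, 0, 0); (2, 2, 0))


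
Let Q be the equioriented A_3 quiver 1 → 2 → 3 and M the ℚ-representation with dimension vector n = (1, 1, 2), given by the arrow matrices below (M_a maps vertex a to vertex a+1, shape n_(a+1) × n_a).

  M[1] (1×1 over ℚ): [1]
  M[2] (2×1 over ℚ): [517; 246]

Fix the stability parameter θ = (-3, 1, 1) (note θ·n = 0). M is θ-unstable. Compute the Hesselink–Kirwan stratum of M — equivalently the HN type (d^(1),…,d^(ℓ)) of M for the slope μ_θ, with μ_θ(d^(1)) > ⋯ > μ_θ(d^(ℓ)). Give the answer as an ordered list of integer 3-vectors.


Barcode: M ≅ I[1,3], I[3,3]. HN layers by μ_θ (2 steps, strictly decreasing):
  μ^(1)=1; μ^(2)=-3

((0, 1, 2); (1, 0, 0))


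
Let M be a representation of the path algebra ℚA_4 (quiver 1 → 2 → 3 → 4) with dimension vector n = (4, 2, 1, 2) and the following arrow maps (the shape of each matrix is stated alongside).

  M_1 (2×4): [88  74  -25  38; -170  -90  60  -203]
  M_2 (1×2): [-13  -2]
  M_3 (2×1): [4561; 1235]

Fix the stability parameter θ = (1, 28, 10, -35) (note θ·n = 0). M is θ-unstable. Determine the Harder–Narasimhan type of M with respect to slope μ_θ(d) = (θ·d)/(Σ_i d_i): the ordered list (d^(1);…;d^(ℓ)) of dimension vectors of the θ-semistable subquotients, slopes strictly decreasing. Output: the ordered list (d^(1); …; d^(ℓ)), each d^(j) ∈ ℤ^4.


Via rank(M_{q-1}∘⋯∘M_p): M ≅ I[1,1]^2, I[1,2], I[1,4], I[4,4].
μ_θ-semistable layers: μ^(1)=28; μ^(2)=1; μ^(3)=-35

((0, 1, 0, 0); (4, 1, 1, 1); (0, 0, 0, 1))


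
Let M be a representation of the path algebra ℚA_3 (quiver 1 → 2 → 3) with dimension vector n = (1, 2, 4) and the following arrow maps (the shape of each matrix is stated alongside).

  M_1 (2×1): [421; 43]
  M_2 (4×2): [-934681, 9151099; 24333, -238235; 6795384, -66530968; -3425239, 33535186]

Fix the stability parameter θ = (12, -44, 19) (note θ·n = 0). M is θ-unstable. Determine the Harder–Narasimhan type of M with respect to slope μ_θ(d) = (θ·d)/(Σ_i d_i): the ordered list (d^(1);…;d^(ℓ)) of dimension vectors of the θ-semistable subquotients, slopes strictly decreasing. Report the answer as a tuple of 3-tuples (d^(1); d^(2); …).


Via rank(M_{q-1}∘⋯∘M_p): M ≅ I[1,3], I[2,3], I[3,3]^2.
μ_θ-semistable layers: μ^(1)=19; μ^(2)=-16; μ^(3)=-44

((0, 0, 4); (1, 1, 0); (0, 1, 0))


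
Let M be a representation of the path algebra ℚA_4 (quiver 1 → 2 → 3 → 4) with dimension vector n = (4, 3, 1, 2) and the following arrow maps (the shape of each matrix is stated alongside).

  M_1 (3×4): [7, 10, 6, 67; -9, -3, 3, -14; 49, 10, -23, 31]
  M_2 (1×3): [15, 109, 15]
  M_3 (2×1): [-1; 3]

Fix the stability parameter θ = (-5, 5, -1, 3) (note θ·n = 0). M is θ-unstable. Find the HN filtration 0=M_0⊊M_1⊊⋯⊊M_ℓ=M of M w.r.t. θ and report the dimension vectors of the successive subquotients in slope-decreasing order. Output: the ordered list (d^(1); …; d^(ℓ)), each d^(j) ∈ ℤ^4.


Via rank(M_{q-1}∘⋯∘M_p): M ≅ I[1,1], I[1,2]^2, I[1,4], I[4,4].
μ_θ-semistable layers: μ^(1)=5; μ^(2)=3; μ^(3)=2; μ^(4)=-5

((0, 2, 0, 0); (0, 0, 0, 2); (0, 1, 1, 0); (4, 0, 0, 0))


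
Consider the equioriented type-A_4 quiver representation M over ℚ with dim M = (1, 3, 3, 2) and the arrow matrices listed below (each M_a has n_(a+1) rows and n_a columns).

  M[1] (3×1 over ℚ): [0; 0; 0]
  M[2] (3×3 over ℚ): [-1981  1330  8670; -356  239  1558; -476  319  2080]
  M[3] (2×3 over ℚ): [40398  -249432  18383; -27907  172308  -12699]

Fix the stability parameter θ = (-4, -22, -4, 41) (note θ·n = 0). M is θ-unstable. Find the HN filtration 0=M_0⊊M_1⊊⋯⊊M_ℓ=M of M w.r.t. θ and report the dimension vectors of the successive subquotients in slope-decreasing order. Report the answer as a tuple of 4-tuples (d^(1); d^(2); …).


Barcode: M ≅ I[1,1], I[2,3], I[2,4]^2. HN layers by μ_θ (3 steps, strictly decreasing):
  μ^(1)=41; μ^(2)=-4; μ^(3)=-22

((0, 0, 0, 2); (1, 0, 3, 0); (0, 3, 0, 0))


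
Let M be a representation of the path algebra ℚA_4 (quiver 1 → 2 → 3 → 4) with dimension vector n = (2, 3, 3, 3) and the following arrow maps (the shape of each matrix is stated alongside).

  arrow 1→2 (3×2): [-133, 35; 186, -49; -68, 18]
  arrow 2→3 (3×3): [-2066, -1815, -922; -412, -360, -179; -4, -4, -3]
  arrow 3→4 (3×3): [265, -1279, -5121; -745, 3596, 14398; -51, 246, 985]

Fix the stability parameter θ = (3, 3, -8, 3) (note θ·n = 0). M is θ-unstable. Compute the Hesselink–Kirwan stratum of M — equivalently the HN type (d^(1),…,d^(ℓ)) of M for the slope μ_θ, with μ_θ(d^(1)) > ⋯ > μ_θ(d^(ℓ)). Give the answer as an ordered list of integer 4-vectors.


Barcode: M ≅ I[1,2], I[1,4], I[2,4], I[3,4]. HN layers by μ_θ (4 steps, strictly decreasing):
  μ^(1)=3; μ^(2)=-2/3; μ^(3)=-5/2; μ^(4)=-8

((1, 1, 0, 3); (1, 1, 1, 0); (0, 1, 1, 0); (0, 0, 1, 0))


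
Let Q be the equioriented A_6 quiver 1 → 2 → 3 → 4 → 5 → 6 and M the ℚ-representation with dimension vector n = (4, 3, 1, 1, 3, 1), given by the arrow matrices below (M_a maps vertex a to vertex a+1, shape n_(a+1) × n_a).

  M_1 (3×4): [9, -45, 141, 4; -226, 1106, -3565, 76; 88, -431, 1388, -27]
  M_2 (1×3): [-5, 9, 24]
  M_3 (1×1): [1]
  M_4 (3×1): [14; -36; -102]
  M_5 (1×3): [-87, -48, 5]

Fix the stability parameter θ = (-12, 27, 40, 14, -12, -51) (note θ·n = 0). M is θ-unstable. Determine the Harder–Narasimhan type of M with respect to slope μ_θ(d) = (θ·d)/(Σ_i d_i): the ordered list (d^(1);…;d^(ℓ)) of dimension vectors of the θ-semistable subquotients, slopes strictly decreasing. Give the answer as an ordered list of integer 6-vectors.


Via rank(M_{q-1}∘⋯∘M_p): M ≅ I[1,1], I[1,2]^2, I[1,5], I[5,5], I[5,6].
μ_θ-semistable layers: μ^(1)=27; μ^(2)=69/4; μ^(3)=-12; μ^(4)=-63/2

((0, 2, 0, 0, 0, 0); (0, 1, 1, 1, 1, 0); (4, 0, 0, 0, 1, 0); (0, 0, 0, 0, 1, 1))


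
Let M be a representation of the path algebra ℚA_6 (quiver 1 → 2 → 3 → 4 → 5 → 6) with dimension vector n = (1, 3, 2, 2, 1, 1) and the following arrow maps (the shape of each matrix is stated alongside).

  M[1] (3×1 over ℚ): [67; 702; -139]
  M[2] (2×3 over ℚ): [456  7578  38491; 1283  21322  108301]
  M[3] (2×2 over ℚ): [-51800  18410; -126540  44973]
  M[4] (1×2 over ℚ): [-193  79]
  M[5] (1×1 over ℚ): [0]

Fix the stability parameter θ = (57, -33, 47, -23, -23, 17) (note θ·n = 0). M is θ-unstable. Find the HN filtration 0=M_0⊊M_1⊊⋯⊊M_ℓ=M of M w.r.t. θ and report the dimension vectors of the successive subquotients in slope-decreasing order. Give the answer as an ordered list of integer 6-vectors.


Via rank(M_{q-1}∘⋯∘M_p): M ≅ I[1,5], I[2,2], I[2,3], I[4,4], I[6,6].
μ_θ-semistable layers: μ^(1)=47; μ^(2)=17; μ^(3)=5; μ^(4)=-23; μ^(5)=-33

((0, 0, 1, 0, 0, 0); (0, 0, 0, 0, 0, 1); (1, 1, 1, 1, 1, 0); (0, 0, 0, 1, 0, 0); (0, 2, 0, 0, 0, 0))


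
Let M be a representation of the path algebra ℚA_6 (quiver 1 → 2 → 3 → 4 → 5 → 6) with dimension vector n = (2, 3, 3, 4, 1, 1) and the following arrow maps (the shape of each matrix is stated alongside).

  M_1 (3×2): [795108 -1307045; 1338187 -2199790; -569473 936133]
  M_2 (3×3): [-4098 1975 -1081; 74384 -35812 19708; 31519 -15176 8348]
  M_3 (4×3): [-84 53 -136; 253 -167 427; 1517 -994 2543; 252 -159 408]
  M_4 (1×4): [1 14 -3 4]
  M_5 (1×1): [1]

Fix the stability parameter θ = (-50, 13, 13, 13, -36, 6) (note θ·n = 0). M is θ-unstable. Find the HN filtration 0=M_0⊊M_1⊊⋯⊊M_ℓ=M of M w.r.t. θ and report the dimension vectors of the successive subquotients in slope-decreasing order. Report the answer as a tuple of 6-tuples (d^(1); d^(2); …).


Interval decomposition of M: I[1,3], I[1,6], I[2,2], I[3,4], I[4,4]^2.
HN type (ℓ=4): μ^(1)=13; μ^(2)=6; μ^(3)=3/4; μ^(4)=-50

((0, 2, 2, 3, 0, 0); (0, 0, 0, 0, 0, 1); (0, 1, 1, 1, 1, 0); (2, 0, 0, 0, 0, 0))


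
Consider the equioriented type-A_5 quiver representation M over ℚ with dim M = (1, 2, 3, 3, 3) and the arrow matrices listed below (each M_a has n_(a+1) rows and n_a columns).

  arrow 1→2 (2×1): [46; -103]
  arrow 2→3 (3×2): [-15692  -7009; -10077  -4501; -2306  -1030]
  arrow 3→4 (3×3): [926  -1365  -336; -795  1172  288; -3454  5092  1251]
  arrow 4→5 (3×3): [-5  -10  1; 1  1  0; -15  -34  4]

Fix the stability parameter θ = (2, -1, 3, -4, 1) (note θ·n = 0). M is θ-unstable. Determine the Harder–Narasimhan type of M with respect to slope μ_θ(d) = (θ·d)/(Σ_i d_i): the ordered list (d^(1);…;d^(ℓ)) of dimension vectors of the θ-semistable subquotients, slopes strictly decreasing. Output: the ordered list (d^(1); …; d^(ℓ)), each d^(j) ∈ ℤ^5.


Via rank(M_{q-1}∘⋯∘M_p): M ≅ I[1,5], I[2,5], I[3,5].
μ_θ-semistable layers: μ^(1)=1; μ^(2)=0; μ^(3)=-1/2; μ^(4)=-1

((0, 0, 0, 0, 3); (1, 1, 1, 1, 0); (0, 0, 2, 2, 0); (0, 1, 0, 0, 0))


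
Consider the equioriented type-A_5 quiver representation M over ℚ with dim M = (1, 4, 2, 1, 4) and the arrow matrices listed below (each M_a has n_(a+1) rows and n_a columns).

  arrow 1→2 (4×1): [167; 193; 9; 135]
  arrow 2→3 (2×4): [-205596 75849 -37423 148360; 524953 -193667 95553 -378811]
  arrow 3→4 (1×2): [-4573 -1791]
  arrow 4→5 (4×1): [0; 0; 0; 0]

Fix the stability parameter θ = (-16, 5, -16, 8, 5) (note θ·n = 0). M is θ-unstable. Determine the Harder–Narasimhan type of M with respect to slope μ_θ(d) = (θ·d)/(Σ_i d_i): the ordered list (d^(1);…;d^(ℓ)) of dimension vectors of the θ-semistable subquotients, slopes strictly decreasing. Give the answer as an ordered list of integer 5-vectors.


Interval decomposition of M: I[1,4], I[2,2]^2, I[2,3], I[5,5]^4.
HN type (ℓ=4): μ^(1)=8; μ^(2)=5; μ^(3)=-11/2; μ^(4)=-16

((0, 0, 0, 1, 0); (0, 2, 0, 0, 4); (0, 2, 2, 0, 0); (1, 0, 0, 0, 0))


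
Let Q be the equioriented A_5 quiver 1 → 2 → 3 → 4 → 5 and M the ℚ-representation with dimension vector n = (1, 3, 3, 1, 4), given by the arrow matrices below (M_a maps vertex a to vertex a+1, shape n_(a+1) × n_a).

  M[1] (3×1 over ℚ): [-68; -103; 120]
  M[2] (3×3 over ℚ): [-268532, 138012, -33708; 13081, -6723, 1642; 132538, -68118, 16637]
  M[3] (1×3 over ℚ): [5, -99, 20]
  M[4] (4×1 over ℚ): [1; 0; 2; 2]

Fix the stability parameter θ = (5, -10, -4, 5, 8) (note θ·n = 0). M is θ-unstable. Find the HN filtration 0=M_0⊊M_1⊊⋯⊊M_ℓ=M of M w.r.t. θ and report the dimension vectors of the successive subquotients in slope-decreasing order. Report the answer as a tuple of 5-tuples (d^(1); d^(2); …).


Via rank(M_{q-1}∘⋯∘M_p): M ≅ I[1,5], I[2,2], I[2,3], I[3,3], I[5,5]^3.
μ_θ-semistable layers: μ^(1)=8; μ^(2)=5; μ^(3)=-3; μ^(4)=-4; μ^(5)=-10

((0, 0, 0, 0, 4); (0, 0, 0, 1, 0); (1, 1, 1, 0, 0); (0, 0, 2, 0, 0); (0, 2, 0, 0, 0))


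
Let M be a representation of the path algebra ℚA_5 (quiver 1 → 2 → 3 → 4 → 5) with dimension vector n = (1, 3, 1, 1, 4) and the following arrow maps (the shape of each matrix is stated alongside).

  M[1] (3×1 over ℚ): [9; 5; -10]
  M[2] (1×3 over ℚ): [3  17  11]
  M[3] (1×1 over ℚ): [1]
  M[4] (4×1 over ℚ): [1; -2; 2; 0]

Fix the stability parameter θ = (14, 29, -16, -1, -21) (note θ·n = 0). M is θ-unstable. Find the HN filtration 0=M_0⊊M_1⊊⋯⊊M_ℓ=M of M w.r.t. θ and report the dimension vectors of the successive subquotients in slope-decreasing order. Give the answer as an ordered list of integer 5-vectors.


Interval decomposition of M: I[1,5], I[2,2]^2, I[5,5]^3.
HN type (ℓ=3): μ^(1)=29; μ^(2)=1; μ^(3)=-21

((0, 2, 0, 0, 0); (1, 1, 1, 1, 1); (0, 0, 0, 0, 3))


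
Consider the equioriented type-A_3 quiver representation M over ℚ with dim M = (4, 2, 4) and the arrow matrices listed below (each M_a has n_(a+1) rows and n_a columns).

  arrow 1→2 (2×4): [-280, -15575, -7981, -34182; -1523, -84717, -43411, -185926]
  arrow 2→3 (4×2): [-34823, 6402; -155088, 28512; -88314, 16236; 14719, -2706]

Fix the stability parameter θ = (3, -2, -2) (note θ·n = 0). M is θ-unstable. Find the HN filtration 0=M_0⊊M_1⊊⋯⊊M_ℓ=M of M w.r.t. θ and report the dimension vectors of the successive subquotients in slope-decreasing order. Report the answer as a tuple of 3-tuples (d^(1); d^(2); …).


Interval decomposition of M: I[1,1]^2, I[1,2], I[1,3], I[3,3]^3.
HN type (ℓ=4): μ^(1)=3; μ^(2)=1/2; μ^(3)=-1/3; μ^(4)=-2

((2, 0, 0); (1, 1, 0); (1, 1, 1); (0, 0, 3))


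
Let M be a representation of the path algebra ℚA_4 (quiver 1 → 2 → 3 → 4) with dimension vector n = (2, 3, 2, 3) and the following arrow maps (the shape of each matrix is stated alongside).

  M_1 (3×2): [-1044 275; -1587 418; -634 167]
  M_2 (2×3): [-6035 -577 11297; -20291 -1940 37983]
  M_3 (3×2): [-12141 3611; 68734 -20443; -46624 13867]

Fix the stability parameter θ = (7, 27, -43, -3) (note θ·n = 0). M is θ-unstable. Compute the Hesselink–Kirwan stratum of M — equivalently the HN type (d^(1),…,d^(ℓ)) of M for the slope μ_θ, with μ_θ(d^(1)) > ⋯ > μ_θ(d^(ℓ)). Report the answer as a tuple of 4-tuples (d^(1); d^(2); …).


Via rank(M_{q-1}∘⋯∘M_p): M ≅ I[1,2], I[1,4], I[2,4], I[4,4].
μ_θ-semistable layers: μ^(1)=27; μ^(2)=7; μ^(3)=-3; μ^(4)=-8

((0, 1, 0, 0); (1, 0, 0, 0); (1, 1, 1, 3); (0, 1, 1, 0))


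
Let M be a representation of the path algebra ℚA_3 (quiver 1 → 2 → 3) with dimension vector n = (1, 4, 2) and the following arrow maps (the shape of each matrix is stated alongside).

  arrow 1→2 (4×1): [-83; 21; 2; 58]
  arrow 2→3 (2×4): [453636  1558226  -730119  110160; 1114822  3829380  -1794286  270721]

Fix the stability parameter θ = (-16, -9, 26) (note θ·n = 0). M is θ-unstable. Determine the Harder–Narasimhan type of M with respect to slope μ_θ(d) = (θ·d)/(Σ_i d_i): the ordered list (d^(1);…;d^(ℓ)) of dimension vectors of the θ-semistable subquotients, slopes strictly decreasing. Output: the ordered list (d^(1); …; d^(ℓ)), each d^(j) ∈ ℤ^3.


Barcode: M ≅ I[1,2], I[2,2], I[2,3]^2. HN layers by μ_θ (3 steps, strictly decreasing):
  μ^(1)=26; μ^(2)=-9; μ^(3)=-16

((0, 0, 2); (0, 4, 0); (1, 0, 0))


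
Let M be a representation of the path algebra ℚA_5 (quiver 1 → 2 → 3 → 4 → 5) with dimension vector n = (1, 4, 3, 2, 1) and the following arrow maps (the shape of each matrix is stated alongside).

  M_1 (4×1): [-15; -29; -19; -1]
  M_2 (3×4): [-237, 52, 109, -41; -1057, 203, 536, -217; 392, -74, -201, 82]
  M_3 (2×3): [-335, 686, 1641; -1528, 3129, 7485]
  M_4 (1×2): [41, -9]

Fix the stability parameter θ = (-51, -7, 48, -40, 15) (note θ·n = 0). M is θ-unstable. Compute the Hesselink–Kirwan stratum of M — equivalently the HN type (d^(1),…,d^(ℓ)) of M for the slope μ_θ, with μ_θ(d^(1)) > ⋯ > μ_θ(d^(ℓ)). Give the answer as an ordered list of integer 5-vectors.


Interval decomposition of M: I[1,5], I[2,2], I[2,3], I[2,4].
HN type (ℓ=5): μ^(1)=48; μ^(2)=15; μ^(3)=4; μ^(4)=-7; μ^(5)=-51

((0, 0, 1, 0, 0); (0, 0, 0, 0, 1); (0, 0, 2, 2, 0); (0, 4, 0, 0, 0); (1, 0, 0, 0, 0))


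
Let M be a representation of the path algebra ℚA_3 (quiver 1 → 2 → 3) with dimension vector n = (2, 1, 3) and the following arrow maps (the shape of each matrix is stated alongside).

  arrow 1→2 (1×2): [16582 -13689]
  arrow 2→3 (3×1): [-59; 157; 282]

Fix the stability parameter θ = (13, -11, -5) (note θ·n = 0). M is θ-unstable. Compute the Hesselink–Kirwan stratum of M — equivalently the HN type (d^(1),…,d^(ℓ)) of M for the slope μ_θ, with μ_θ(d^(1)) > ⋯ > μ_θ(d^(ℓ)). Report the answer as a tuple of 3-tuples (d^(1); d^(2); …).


Interval decomposition of M: I[1,1], I[1,3], I[3,3]^2.
HN type (ℓ=3): μ^(1)=13; μ^(2)=-1; μ^(3)=-5

((1, 0, 0); (1, 1, 1); (0, 0, 2))


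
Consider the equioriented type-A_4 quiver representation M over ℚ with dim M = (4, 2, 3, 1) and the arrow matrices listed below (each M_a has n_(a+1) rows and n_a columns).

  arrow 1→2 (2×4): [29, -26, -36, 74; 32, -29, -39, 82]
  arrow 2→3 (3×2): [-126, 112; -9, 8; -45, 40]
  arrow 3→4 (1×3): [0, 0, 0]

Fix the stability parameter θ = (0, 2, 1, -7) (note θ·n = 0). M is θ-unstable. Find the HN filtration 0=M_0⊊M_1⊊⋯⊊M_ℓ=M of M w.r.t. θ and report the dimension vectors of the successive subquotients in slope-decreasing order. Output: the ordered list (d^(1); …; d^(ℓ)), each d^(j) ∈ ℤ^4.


Interval decomposition of M: I[1,1]^2, I[1,2], I[1,3], I[3,3]^2, I[4,4].
HN type (ℓ=5): μ^(1)=2; μ^(2)=3/2; μ^(3)=1; μ^(4)=0; μ^(5)=-7

((0, 1, 0, 0); (0, 1, 1, 0); (0, 0, 2, 0); (4, 0, 0, 0); (0, 0, 0, 1))


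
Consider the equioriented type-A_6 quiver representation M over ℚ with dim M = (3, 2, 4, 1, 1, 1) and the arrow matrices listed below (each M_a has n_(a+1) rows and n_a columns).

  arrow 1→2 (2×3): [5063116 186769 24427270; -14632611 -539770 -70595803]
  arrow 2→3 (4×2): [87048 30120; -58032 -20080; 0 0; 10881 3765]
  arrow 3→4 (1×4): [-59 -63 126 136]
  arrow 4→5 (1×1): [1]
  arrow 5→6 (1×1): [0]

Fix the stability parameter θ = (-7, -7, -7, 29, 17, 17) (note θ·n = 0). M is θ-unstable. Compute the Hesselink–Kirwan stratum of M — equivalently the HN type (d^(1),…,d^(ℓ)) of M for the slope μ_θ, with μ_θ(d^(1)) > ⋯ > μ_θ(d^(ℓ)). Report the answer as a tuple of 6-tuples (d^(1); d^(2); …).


Via rank(M_{q-1}∘⋯∘M_p): M ≅ I[1,1], I[1,2], I[1,3], I[3,3]^2, I[3,5], I[6,6].
μ_θ-semistable layers: μ^(1)=23; μ^(2)=17; μ^(3)=-7

((0, 0, 0, 1, 1, 0); (0, 0, 0, 0, 0, 1); (3, 2, 4, 0, 0, 0))


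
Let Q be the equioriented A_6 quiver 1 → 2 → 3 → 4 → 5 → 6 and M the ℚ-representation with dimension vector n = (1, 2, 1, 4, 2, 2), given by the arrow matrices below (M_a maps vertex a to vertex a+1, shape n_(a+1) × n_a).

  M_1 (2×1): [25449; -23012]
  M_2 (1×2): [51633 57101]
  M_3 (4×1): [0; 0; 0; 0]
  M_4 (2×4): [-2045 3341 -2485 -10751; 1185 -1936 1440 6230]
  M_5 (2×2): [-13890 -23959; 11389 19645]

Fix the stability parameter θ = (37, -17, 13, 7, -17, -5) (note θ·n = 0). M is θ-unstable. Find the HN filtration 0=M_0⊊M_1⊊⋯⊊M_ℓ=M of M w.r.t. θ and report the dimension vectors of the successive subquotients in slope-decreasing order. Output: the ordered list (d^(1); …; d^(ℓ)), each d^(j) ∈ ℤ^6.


Interval decomposition of M: I[1,3], I[2,2], I[4,4]^2, I[4,6]^2.
HN type (ℓ=5): μ^(1)=13; μ^(2)=10; μ^(3)=7; μ^(4)=-5; μ^(5)=-17

((0, 0, 1, 0, 0, 0); (1, 1, 0, 0, 0, 0); (0, 0, 0, 2, 0, 0); (0, 0, 0, 2, 2, 2); (0, 1, 0, 0, 0, 0))


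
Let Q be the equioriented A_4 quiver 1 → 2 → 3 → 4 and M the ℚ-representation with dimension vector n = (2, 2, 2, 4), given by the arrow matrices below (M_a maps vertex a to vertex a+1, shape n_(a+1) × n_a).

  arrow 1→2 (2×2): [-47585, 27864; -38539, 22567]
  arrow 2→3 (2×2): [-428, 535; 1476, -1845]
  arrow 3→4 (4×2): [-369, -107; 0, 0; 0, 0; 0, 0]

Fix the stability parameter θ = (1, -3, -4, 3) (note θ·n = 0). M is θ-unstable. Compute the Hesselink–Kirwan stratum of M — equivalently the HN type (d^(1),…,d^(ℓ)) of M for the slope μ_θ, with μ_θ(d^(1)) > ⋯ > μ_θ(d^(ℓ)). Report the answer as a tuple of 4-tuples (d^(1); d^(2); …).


Interval decomposition of M: I[1,2], I[1,3], I[3,4], I[4,4]^3.
HN type (ℓ=4): μ^(1)=3; μ^(2)=-1; μ^(3)=-2; μ^(4)=-4

((0, 0, 0, 4); (1, 1, 0, 0); (1, 1, 1, 0); (0, 0, 1, 0))


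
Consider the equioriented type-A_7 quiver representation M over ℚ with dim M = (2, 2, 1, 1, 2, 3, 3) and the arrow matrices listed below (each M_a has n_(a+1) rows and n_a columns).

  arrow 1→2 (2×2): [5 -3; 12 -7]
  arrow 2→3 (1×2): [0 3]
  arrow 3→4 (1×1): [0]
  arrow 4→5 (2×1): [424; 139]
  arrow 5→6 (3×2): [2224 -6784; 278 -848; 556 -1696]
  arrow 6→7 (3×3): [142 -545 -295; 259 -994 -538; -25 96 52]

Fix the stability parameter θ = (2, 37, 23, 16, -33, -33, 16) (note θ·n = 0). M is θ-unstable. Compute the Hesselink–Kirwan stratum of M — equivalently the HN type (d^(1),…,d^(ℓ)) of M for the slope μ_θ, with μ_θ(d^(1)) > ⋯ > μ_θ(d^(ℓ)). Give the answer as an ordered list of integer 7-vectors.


Via rank(M_{q-1}∘⋯∘M_p): M ≅ I[1,2], I[1,3], I[4,5], I[5,7], I[6,6], I[6,7], I[7,7].
μ_θ-semistable layers: μ^(1)=37; μ^(2)=30; μ^(3)=16; μ^(4)=2; μ^(5)=-17/2; μ^(6)=-33

((0, 1, 0, 0, 0, 0, 0); (0, 1, 1, 0, 0, 0, 0); (0, 0, 0, 0, 0, 0, 3); (2, 0, 0, 0, 0, 0, 0); (0, 0, 0, 1, 1, 0, 0); (0, 0, 0, 0, 1, 3, 0))


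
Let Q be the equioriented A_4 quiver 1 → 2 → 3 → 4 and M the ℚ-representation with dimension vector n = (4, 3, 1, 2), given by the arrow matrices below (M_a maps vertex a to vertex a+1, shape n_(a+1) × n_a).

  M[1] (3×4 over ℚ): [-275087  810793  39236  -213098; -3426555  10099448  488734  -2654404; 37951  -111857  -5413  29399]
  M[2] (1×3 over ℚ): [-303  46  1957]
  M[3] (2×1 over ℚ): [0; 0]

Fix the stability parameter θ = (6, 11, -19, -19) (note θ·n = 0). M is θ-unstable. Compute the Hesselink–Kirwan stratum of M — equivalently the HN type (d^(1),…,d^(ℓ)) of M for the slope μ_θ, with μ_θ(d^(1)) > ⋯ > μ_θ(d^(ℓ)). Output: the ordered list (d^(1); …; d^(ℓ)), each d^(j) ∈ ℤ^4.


Via rank(M_{q-1}∘⋯∘M_p): M ≅ I[1,1], I[1,2]^2, I[1,3], I[4,4]^2.
μ_θ-semistable layers: μ^(1)=11; μ^(2)=6; μ^(3)=-2/3; μ^(4)=-19

((0, 2, 0, 0); (3, 0, 0, 0); (1, 1, 1, 0); (0, 0, 0, 2))


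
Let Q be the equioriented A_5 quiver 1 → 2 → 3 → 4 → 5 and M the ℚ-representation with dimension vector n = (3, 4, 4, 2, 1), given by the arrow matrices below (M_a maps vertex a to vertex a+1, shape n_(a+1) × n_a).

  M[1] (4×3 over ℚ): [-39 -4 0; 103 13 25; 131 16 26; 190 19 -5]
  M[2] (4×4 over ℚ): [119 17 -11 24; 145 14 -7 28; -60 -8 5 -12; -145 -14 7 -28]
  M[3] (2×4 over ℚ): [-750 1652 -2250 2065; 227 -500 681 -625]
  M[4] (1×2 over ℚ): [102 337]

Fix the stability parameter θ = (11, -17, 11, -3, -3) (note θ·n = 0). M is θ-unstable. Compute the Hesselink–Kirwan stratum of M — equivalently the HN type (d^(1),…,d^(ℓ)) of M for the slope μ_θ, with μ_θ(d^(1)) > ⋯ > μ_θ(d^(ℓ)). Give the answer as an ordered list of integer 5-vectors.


Interval decomposition of M: I[1,3], I[1,4], I[1,5], I[2,2], I[3,3].
HN type (ℓ=5): μ^(1)=11; μ^(2)=4; μ^(3)=5/3; μ^(4)=-3; μ^(5)=-17

((0, 0, 2, 0, 0); (0, 0, 1, 1, 0); (0, 0, 1, 1, 1); (3, 3, 0, 0, 0); (0, 1, 0, 0, 0))


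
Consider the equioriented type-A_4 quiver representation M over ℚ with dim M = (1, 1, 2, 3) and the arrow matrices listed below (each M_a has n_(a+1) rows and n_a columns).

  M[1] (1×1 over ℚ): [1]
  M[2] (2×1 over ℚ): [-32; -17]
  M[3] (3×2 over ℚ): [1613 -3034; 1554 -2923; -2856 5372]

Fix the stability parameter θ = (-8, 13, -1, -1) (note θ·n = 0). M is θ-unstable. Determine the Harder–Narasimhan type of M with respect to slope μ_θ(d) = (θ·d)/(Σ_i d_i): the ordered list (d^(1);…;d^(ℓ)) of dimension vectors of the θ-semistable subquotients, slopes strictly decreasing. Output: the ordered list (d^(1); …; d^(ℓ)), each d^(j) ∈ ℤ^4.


Via rank(M_{q-1}∘⋯∘M_p): M ≅ I[1,4], I[3,4], I[4,4].
μ_θ-semistable layers: μ^(1)=11/3; μ^(2)=-1; μ^(3)=-8

((0, 1, 1, 1); (0, 0, 1, 2); (1, 0, 0, 0))


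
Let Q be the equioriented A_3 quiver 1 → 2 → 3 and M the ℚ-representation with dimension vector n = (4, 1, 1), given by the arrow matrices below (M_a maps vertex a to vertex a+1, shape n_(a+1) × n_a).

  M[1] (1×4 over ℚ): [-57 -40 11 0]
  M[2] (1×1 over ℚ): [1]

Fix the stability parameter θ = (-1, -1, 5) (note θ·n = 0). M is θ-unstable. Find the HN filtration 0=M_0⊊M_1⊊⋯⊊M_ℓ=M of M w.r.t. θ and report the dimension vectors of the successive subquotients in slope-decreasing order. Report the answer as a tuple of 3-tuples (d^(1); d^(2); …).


Barcode: M ≅ I[1,1]^3, I[1,3]. HN layers by μ_θ (2 steps, strictly decreasing):
  μ^(1)=5; μ^(2)=-1

((0, 0, 1); (4, 1, 0))


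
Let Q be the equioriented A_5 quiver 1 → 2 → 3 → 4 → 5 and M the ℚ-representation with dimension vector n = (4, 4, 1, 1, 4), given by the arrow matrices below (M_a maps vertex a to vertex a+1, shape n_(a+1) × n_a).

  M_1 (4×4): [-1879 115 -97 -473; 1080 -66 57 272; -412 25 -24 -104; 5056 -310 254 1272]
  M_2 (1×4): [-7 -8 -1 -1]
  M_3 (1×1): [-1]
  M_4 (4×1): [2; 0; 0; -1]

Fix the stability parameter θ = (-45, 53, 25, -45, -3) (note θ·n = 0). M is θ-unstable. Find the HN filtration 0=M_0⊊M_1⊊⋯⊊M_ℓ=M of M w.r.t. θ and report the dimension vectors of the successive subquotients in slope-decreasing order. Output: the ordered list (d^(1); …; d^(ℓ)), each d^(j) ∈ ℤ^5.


Barcode: M ≅ I[1,1], I[1,2]^2, I[1,5], I[2,2], I[5,5]^3. HN layers by μ_θ (4 steps, strictly decreasing):
  μ^(1)=53; μ^(2)=15/2; μ^(3)=-3; μ^(4)=-45

((0, 3, 0, 0, 0); (0, 1, 1, 1, 1); (0, 0, 0, 0, 3); (4, 0, 0, 0, 0))


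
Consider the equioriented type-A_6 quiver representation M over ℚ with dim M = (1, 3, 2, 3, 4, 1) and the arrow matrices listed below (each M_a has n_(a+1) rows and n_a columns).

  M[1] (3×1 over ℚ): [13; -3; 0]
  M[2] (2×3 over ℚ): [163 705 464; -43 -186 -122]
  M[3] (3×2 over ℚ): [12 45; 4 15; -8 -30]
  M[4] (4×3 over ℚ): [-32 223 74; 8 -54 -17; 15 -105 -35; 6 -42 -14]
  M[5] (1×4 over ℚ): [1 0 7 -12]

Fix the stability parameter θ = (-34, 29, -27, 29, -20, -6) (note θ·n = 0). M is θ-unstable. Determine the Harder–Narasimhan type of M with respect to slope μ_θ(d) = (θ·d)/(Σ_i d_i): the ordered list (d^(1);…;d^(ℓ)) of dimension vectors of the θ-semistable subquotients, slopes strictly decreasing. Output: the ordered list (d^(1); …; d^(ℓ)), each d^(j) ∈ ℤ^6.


Via rank(M_{q-1}∘⋯∘M_p): M ≅ I[1,6], I[2,2], I[2,3], I[4,5]^2, I[5,5].
μ_θ-semistable layers: μ^(1)=29; μ^(2)=9/2; μ^(3)=1; μ^(4)=-20; μ^(5)=-34

((0, 1, 0, 0, 0, 0); (0, 0, 0, 2, 2, 0); (0, 2, 2, 1, 1, 1); (0, 0, 0, 0, 1, 0); (1, 0, 0, 0, 0, 0))


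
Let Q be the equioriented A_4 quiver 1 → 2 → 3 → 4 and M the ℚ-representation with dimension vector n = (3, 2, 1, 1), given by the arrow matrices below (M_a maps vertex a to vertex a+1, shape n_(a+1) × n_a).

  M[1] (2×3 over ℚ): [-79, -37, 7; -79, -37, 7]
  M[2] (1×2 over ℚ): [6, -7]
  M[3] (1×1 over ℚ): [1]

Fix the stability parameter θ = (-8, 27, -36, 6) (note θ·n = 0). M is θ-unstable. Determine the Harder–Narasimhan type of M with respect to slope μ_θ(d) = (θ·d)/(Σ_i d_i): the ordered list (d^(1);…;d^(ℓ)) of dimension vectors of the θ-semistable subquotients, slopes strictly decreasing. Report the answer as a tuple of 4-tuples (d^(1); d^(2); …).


Via rank(M_{q-1}∘⋯∘M_p): M ≅ I[1,1]^2, I[1,4], I[2,2].
μ_θ-semistable layers: μ^(1)=27; μ^(2)=6; μ^(3)=-9/2; μ^(4)=-8

((0, 1, 0, 0); (0, 0, 0, 1); (0, 1, 1, 0); (3, 0, 0, 0))


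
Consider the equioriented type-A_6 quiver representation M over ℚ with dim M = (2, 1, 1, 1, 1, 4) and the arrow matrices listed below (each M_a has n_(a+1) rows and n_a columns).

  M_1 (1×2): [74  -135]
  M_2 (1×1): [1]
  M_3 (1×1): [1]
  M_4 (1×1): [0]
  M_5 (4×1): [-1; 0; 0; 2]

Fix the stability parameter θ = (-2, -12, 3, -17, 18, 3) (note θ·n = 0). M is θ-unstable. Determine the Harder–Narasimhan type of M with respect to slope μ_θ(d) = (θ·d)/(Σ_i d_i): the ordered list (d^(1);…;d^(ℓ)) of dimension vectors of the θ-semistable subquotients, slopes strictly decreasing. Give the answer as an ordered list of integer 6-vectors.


Barcode: M ≅ I[1,1], I[1,4], I[5,6], I[6,6]^3. HN layers by μ_θ (4 steps, strictly decreasing):
  μ^(1)=21/2; μ^(2)=3; μ^(3)=-2; μ^(4)=-7

((0, 0, 0, 0, 1, 1); (0, 0, 0, 0, 0, 3); (1, 0, 0, 0, 0, 0); (1, 1, 1, 1, 0, 0))


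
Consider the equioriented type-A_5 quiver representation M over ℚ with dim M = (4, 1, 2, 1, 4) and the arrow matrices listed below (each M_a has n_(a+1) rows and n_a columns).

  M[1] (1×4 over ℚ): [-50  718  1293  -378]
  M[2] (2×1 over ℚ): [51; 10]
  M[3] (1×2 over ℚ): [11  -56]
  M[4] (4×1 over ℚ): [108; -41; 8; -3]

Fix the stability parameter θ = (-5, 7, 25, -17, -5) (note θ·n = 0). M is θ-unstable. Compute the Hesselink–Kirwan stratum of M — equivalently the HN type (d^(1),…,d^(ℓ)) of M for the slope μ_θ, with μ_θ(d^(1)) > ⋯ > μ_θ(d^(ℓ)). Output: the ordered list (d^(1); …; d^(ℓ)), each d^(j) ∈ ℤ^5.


Via rank(M_{q-1}∘⋯∘M_p): M ≅ I[1,1]^3, I[1,5], I[3,3], I[5,5]^3.
μ_θ-semistable layers: μ^(1)=25; μ^(2)=5/2; μ^(3)=-5

((0, 0, 1, 0, 0); (0, 1, 1, 1, 1); (4, 0, 0, 0, 3))


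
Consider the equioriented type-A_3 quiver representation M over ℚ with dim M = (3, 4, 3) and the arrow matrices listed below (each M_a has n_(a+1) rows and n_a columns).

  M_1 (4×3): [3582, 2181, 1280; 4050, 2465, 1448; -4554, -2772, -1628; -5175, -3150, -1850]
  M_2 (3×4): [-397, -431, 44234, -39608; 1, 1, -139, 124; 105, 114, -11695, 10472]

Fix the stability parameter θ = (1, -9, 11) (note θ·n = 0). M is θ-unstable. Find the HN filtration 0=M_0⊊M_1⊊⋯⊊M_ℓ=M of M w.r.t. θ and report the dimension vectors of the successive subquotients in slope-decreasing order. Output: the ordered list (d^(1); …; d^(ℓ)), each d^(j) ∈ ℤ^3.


Via rank(M_{q-1}∘⋯∘M_p): M ≅ I[1,1], I[1,3]^2, I[2,2], I[2,3].
μ_θ-semistable layers: μ^(1)=11; μ^(2)=1; μ^(3)=-4; μ^(4)=-9

((0, 0, 3); (1, 0, 0); (2, 2, 0); (0, 2, 0))


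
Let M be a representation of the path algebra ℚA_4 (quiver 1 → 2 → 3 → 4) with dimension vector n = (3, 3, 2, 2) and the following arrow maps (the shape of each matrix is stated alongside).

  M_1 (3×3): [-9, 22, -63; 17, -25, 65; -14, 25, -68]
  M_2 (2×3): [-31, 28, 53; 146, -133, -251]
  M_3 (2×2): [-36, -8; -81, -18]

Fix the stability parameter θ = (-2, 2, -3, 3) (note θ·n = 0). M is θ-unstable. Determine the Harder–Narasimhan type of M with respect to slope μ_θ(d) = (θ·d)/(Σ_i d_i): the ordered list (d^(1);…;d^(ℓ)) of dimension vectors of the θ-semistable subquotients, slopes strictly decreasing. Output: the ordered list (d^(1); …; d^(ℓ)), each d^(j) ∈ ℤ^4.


Via rank(M_{q-1}∘⋯∘M_p): M ≅ I[1,2], I[1,3], I[1,4], I[4,4].
μ_θ-semistable layers: μ^(1)=3; μ^(2)=2; μ^(3)=-1/2; μ^(4)=-2

((0, 0, 0, 2); (0, 1, 0, 0); (0, 2, 2, 0); (3, 0, 0, 0))
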